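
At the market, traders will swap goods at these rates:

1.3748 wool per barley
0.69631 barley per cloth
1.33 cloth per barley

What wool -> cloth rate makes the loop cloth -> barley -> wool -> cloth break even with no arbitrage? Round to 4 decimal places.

Known legs of the cycle: 0.69631 × 1.3748 = 0.957286988
For no arbitrage the full-cycle product must be 1, so the missing rate is 1 / 0.957286988 ≈ 1.044619.

1.0446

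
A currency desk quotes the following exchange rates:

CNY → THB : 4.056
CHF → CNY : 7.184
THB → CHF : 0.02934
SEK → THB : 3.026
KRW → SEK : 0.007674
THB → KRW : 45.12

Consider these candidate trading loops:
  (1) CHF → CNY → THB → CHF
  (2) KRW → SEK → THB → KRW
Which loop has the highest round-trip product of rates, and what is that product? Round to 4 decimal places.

1.0478

(1) 7.184 × 4.056 × 0.02934 = 0.85492
(2) 0.007674 × 3.026 × 45.12 = 1.04776
Highest is cycle (2) at 1.0478 (>1, arbitrage).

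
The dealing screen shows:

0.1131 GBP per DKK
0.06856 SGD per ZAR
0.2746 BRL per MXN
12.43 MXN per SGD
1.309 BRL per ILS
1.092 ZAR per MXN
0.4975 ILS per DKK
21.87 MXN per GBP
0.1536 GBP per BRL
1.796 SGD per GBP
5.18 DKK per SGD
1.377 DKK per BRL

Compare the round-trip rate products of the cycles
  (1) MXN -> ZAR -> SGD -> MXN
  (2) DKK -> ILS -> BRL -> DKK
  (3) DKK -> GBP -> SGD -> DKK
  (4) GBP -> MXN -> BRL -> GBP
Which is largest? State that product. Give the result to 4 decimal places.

(1) 1.092 × 0.06856 × 12.43 = 0.93060
(2) 0.4975 × 1.309 × 1.377 = 0.89674
(3) 0.1131 × 1.796 × 5.18 = 1.05220
(4) 21.87 × 0.2746 × 0.1536 = 0.92245
Highest is cycle (3) at 1.0522 (>1, arbitrage).

1.0522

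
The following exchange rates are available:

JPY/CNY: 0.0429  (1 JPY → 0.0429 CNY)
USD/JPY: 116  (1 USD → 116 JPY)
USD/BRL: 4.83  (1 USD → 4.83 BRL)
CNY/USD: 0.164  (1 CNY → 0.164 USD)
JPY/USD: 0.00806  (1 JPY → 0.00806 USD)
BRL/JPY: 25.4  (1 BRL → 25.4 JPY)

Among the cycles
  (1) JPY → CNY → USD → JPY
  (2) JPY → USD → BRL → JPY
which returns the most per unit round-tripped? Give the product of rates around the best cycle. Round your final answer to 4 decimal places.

0.9888

(1) 0.0429 × 0.164 × 116 = 0.81613
(2) 0.00806 × 4.83 × 25.4 = 0.98882
Highest is cycle (2) at 0.9888 (≤1, no arbitrage).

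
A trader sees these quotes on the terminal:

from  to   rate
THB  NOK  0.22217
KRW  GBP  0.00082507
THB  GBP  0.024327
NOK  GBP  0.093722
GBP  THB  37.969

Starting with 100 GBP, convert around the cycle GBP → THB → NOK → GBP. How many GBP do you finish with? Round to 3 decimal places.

100 GBP × 37.969 = 3796.9 THB
3796.9 THB × 0.22217 = 843.557273 NOK
843.557273 NOK × 0.093722 = 79.059874740106 GBP

79.060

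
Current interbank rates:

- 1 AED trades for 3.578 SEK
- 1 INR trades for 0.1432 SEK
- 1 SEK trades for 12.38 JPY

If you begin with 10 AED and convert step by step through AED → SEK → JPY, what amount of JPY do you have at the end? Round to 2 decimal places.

10 AED × 3.578 = 35.78 SEK
35.78 SEK × 12.38 = 442.9564 JPY

442.96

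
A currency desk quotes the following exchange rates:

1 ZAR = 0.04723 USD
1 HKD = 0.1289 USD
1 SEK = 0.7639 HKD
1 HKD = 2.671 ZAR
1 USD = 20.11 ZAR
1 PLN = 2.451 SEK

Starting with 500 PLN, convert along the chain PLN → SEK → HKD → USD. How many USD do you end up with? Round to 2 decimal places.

500 PLN × 2.451 = 1225.5 SEK
1225.5 SEK × 0.7639 = 936.15945 HKD
936.15945 HKD × 0.1289 = 120.670953105 USD

120.67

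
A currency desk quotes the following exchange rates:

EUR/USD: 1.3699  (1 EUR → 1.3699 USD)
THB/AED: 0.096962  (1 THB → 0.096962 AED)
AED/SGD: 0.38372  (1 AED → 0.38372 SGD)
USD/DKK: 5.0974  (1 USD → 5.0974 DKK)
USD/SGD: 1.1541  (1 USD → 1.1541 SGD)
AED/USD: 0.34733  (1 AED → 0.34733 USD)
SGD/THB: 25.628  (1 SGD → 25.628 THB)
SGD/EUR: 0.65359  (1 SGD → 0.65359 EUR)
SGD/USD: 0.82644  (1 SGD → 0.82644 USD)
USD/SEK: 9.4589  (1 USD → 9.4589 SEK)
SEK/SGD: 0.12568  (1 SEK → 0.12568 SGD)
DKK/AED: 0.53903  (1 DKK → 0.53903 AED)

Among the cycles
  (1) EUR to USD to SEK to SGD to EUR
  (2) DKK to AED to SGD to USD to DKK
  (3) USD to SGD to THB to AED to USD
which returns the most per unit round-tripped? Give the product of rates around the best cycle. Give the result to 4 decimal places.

1.0644

(1) 1.3699 × 9.4589 × 0.12568 × 0.65359 = 1.06439
(2) 0.53903 × 0.38372 × 0.82644 × 5.0974 = 0.87134
(3) 1.1541 × 25.628 × 0.096962 × 0.34733 = 0.99610
Highest is cycle (1) at 1.0644 (>1, arbitrage).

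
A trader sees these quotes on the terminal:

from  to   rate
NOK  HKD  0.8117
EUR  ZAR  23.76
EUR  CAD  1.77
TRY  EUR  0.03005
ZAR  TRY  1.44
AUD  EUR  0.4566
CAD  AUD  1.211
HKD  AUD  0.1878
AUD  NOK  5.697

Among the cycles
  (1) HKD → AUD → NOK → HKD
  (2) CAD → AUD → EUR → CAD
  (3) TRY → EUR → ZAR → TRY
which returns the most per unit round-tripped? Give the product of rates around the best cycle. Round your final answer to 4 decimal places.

1.0281

(1) 0.1878 × 5.697 × 0.8117 = 0.86844
(2) 1.211 × 0.4566 × 1.77 = 0.97871
(3) 0.03005 × 23.76 × 1.44 = 1.02814
Highest is cycle (3) at 1.0281 (>1, arbitrage).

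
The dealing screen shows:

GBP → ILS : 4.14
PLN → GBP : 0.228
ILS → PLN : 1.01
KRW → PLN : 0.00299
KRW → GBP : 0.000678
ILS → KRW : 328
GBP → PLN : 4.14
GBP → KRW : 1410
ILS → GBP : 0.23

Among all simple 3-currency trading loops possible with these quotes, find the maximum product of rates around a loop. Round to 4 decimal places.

PLN→GBP→KRW→PLN: 0.228 × 1410 × 0.00299 = 0.96123
PLN→GBP→ILS→PLN: 0.228 × 4.14 × 1.01 = 0.95336
KRW→GBP→ILS→KRW: 0.000678 × 4.14 × 328 = 0.92067
Maximum is PLN→GBP→KRW→PLN at 0.9612; no arbitrage — every cycle loses value.

0.9612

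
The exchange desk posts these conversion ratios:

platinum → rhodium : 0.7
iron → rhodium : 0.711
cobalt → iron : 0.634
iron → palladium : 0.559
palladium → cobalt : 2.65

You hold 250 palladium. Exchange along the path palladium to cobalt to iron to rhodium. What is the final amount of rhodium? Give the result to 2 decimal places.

250 palladium × 2.65 = 662.5 cobalt
662.5 cobalt × 0.634 = 420.025 iron
420.025 iron × 0.711 = 298.637775 rhodium

298.64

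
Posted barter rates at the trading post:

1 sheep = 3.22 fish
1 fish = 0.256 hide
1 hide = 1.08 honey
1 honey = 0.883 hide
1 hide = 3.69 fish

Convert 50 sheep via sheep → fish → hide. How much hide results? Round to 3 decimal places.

50 sheep × 3.22 = 161 fish
161 fish × 0.256 = 41.216 hide

41.216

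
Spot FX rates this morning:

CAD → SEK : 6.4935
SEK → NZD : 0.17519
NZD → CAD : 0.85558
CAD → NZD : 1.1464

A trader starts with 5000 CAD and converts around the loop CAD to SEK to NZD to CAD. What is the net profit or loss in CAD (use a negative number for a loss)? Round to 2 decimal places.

-133.48

5000 CAD × 6.4935 = 32467.5 SEK
32467.5 SEK × 0.17519 = 5687.981325 NZD
5687.981325 NZD × 0.85558 = 4866.5230620435 CAD
Net change: 4866.5230620435 − 5000 = -133.4769379565 CAD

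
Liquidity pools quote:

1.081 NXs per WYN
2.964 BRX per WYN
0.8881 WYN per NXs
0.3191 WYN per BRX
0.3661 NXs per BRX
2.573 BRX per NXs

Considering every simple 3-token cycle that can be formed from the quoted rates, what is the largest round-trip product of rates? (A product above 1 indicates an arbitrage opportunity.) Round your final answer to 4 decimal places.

0.9637

WYN→BRX→NXs→WYN: 2.964 × 0.3661 × 0.8881 = 0.96370
WYN→NXs→BRX→WYN: 1.081 × 2.573 × 0.3191 = 0.88755
Maximum is WYN→BRX→NXs→WYN at 0.9637; no arbitrage — every cycle loses value.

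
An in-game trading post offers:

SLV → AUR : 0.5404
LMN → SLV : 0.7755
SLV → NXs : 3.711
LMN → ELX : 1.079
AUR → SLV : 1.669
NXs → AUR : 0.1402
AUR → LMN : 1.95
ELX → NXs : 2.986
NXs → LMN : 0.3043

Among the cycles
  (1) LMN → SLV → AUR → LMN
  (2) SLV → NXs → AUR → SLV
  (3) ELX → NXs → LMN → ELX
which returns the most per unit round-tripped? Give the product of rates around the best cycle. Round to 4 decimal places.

0.9804

(1) 0.7755 × 0.5404 × 1.95 = 0.81721
(2) 3.711 × 0.1402 × 1.669 = 0.86835
(3) 2.986 × 0.3043 × 1.079 = 0.98042
Highest is cycle (3) at 0.9804 (≤1, no arbitrage).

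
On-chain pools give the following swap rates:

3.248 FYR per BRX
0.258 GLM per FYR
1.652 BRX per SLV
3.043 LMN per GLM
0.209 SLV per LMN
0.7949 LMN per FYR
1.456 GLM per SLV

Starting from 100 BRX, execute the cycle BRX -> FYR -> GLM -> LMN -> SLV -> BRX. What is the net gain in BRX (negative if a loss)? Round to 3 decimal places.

100 BRX × 3.248 = 324.8 FYR
324.8 FYR × 0.258 = 83.7984 GLM
83.7984 GLM × 3.043 = 254.9985312 LMN
254.9985312 LMN × 0.209 = 53.2946930208 SLV
53.2946930208 SLV × 1.652 = 88.0428328703616 BRX
Net change: 88.0428328703616 − 100 = -11.9571671296384 BRX

-11.957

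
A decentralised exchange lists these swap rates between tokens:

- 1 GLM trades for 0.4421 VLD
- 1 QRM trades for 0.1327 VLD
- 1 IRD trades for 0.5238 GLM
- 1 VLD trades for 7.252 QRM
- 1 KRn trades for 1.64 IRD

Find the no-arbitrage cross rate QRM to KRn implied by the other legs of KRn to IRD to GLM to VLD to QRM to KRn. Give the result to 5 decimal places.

Known legs of the cycle: 1.64 × 0.5238 × 0.4421 × 7.252 = 2.7541503982944
For no arbitrage the full-cycle product must be 1, so the missing rate is 1 / 2.7541503982944 ≈ 0.3630884.

0.36309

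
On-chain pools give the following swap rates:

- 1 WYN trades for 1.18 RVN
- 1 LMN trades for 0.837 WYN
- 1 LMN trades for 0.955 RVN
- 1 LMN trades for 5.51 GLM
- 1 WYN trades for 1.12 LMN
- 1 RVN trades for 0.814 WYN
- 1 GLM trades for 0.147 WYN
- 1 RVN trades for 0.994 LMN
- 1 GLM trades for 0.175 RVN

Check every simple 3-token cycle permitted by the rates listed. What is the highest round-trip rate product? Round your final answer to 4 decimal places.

0.9817

WYN→RVN→LMN→WYN: 1.18 × 0.994 × 0.837 = 0.98173
RVN→LMN→GLM→RVN: 0.994 × 5.51 × 0.175 = 0.95846
WYN→LMN→GLM→WYN: 1.12 × 5.51 × 0.147 = 0.90717
WYN→LMN→RVN→WYN: 1.12 × 0.955 × 0.814 = 0.87065
Maximum is WYN→RVN→LMN→WYN at 0.9817; no arbitrage — every cycle loses value.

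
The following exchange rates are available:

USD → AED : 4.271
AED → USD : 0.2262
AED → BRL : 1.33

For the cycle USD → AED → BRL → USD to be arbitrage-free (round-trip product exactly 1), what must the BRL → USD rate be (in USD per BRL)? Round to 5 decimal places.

0.17604

Known legs of the cycle: 4.271 × 1.33 = 5.68043
For no arbitrage the full-cycle product must be 1, so the missing rate is 1 / 5.68043 ≈ 0.1760430.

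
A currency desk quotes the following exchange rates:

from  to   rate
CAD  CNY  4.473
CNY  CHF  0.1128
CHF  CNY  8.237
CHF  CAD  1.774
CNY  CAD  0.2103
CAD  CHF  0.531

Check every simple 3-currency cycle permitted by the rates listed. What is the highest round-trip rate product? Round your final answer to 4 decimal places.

CNY→CAD→CHF→CNY: 0.2103 × 0.531 × 8.237 = 0.91982
CNY→CHF→CAD→CNY: 0.1128 × 1.774 × 4.473 = 0.89508
Maximum is CNY→CAD→CHF→CNY at 0.9198; no arbitrage — every cycle loses value.

0.9198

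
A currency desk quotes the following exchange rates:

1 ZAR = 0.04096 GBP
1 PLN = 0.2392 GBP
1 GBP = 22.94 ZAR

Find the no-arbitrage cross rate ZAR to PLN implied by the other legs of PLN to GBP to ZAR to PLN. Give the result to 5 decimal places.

0.18224

Known legs of the cycle: 0.2392 × 22.94 = 5.487248
For no arbitrage the full-cycle product must be 1, so the missing rate is 1 / 5.487248 ≈ 0.1822407.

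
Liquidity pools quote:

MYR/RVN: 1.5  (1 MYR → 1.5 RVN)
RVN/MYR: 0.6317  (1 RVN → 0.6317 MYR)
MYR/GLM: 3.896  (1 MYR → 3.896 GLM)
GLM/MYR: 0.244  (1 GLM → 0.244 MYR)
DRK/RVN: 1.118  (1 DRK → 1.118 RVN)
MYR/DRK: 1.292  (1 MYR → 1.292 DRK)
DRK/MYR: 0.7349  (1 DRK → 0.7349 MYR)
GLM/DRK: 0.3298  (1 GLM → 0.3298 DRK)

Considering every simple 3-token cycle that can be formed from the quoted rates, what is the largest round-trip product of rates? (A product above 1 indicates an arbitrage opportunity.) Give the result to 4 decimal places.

0.9443

GLM→DRK→MYR→GLM: 0.3298 × 0.7349 × 3.896 = 0.94427
MYR→DRK→RVN→MYR: 1.292 × 1.118 × 0.6317 = 0.91246
Maximum is GLM→DRK→MYR→GLM at 0.9443; no arbitrage — every cycle loses value.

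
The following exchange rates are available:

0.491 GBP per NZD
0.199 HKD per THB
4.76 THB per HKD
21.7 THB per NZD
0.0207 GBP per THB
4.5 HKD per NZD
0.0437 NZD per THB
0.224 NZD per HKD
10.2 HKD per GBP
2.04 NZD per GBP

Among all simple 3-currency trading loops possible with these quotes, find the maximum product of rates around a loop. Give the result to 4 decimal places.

GBP→HKD→NZD→GBP: 10.2 × 0.224 × 0.491 = 1.12184
GBP→HKD→THB→GBP: 10.2 × 4.76 × 0.0207 = 1.00503
HKD→NZD→THB→HKD: 0.224 × 21.7 × 0.199 = 0.96730
HKD→THB→NZD→HKD: 4.76 × 0.0437 × 4.5 = 0.93605
GBP→NZD→THB→GBP: 2.04 × 21.7 × 0.0207 = 0.91635
Maximum is GBP→HKD→NZD→GBP at 1.1218; arbitrage exists.

1.1218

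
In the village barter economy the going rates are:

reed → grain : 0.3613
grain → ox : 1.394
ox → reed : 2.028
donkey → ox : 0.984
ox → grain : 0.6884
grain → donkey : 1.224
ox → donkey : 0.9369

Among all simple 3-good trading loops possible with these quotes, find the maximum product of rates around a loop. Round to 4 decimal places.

1.0214

ox→reed→grain→ox: 2.028 × 0.3613 × 1.394 = 1.02141
ox→grain→donkey→ox: 0.6884 × 1.224 × 0.984 = 0.82912
Maximum is ox→reed→grain→ox at 1.0214; arbitrage exists.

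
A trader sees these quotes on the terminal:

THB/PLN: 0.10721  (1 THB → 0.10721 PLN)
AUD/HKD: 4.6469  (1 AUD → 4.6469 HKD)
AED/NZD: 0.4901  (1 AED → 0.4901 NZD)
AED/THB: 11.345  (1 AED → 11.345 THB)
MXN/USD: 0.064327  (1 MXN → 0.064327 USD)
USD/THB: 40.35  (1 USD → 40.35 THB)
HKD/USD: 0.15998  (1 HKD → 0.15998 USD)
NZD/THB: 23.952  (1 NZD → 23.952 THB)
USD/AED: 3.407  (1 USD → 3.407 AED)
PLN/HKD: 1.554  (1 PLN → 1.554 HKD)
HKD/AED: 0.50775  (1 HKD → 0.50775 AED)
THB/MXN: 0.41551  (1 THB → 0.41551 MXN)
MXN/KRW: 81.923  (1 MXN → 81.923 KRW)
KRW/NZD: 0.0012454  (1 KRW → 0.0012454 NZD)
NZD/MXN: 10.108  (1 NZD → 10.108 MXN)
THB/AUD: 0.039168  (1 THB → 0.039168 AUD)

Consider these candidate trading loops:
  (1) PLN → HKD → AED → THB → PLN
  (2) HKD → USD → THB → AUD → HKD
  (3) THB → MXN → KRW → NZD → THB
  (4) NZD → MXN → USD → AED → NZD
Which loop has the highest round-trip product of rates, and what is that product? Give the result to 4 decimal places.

(1) 1.554 × 0.50775 × 11.345 × 0.10721 = 0.95971
(2) 0.15998 × 40.35 × 0.039168 × 4.6469 = 1.17491
(3) 0.41551 × 81.923 × 0.0012454 × 23.952 = 1.01540
(4) 10.108 × 0.064327 × 3.407 × 0.4901 = 1.08571
Highest is cycle (2) at 1.1749 (>1, arbitrage).

1.1749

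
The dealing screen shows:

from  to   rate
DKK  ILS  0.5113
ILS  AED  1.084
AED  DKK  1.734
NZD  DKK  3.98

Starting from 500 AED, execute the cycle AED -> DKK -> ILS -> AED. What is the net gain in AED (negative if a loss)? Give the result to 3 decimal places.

-19.466

500 AED × 1.734 = 867 DKK
867 DKK × 0.5113 = 443.2971 ILS
443.2971 ILS × 1.084 = 480.5340564 AED
Net change: 480.5340564 − 500 = -19.4659436 AED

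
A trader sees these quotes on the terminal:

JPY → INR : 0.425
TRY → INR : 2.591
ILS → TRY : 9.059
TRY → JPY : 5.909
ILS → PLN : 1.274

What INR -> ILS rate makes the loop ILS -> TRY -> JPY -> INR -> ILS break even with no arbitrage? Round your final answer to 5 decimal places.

Known legs of the cycle: 9.059 × 5.909 × 0.425 = 22.750093175
For no arbitrage the full-cycle product must be 1, so the missing rate is 1 / 22.750093175 ≈ 0.0439559.

0.04396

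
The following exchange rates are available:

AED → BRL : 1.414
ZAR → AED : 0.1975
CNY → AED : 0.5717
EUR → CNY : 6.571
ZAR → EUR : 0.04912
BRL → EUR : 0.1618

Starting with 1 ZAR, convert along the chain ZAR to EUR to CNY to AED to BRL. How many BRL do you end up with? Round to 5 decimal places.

0.26092

1 ZAR × 0.04912 = 0.04912 EUR
0.04912 EUR × 6.571 = 0.32276752 CNY
0.32276752 CNY × 0.5717 = 0.184526191184 AED
0.184526191184 AED × 1.414 = 0.260920034334176 BRL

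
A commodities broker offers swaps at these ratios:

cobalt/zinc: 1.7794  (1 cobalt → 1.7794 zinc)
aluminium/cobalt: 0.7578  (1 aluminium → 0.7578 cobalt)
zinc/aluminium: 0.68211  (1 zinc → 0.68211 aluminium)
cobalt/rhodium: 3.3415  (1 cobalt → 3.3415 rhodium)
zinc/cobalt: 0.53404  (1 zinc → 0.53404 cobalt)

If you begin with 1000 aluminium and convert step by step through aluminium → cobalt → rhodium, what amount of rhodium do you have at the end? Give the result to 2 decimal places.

2532.19

1000 aluminium × 0.7578 = 757.8 cobalt
757.8 cobalt × 3.3415 = 2532.1887 rhodium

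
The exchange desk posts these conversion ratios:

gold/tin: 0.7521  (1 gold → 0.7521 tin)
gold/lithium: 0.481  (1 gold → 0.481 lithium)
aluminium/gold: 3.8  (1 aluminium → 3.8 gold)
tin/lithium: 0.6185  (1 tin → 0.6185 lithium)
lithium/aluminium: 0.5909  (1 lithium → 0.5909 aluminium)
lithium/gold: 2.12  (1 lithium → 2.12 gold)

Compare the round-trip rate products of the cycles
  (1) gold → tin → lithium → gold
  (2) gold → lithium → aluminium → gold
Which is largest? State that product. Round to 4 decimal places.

1.0800

(1) 0.7521 × 0.6185 × 2.12 = 0.98617
(2) 0.481 × 0.5909 × 3.8 = 1.08005
Highest is cycle (2) at 1.0800 (>1, arbitrage).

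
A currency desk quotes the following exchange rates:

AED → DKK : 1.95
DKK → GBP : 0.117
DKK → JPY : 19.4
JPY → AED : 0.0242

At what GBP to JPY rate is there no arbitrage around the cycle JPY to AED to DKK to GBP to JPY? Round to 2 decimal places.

Known legs of the cycle: 0.0242 × 1.95 × 0.117 = 0.00552123
For no arbitrage the full-cycle product must be 1, so the missing rate is 1 / 0.00552123 ≈ 181.1191.

181.12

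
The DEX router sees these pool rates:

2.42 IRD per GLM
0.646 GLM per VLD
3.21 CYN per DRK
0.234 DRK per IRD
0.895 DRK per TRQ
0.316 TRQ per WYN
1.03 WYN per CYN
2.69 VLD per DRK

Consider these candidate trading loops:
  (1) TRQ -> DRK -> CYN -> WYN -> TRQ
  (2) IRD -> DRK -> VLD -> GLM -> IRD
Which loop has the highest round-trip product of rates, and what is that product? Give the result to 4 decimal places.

(1) 0.895 × 3.21 × 1.03 × 0.316 = 0.93509
(2) 0.234 × 2.69 × 0.646 × 2.42 = 0.98405
Highest is cycle (2) at 0.9840 (≤1, no arbitrage).

0.9840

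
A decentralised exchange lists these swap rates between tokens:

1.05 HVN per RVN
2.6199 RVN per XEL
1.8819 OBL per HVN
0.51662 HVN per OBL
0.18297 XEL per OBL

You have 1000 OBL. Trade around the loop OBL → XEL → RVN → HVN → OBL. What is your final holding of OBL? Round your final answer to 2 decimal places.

1000 OBL × 0.18297 = 182.97 XEL
182.97 XEL × 2.6199 = 479.363103 RVN
479.363103 RVN × 1.05 = 503.33125815 HVN
503.33125815 HVN × 1.8819 = 947.219094712485 OBL

947.22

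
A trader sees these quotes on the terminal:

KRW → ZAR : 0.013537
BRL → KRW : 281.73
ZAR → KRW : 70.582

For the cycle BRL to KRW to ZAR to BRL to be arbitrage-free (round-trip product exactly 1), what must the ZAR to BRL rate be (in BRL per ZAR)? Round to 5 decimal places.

0.26221

Known legs of the cycle: 281.73 × 0.013537 = 3.81377901
For no arbitrage the full-cycle product must be 1, so the missing rate is 1 / 3.81377901 ≈ 0.2622071.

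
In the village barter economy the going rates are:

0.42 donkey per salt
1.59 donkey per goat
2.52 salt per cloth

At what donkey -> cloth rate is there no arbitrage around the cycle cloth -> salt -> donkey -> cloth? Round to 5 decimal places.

Known legs of the cycle: 2.52 × 0.42 = 1.0584
For no arbitrage the full-cycle product must be 1, so the missing rate is 1 / 1.0584 ≈ 0.9448224.

0.94482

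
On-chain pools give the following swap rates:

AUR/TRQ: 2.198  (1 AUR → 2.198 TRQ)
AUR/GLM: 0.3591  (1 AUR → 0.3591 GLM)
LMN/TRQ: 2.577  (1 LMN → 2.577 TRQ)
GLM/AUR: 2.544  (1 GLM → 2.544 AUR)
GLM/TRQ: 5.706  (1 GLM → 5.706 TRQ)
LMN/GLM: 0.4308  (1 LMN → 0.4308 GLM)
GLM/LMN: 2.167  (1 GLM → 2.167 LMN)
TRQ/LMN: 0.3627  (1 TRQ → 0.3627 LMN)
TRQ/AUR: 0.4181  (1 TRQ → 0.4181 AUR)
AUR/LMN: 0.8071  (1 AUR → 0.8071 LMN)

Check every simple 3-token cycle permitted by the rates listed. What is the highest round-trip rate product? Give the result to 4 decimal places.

0.8916

LMN→GLM→TRQ→LMN: 0.4308 × 5.706 × 0.3627 = 0.89157
LMN→GLM→AUR→LMN: 0.4308 × 2.544 × 0.8071 = 0.88455
LMN→TRQ→AUR→LMN: 2.577 × 0.4181 × 0.8071 = 0.86960
GLM→TRQ→AUR→GLM: 5.706 × 0.4181 × 0.3591 = 0.85670
Maximum is LMN→GLM→TRQ→LMN at 0.8916; no arbitrage — every cycle loses value.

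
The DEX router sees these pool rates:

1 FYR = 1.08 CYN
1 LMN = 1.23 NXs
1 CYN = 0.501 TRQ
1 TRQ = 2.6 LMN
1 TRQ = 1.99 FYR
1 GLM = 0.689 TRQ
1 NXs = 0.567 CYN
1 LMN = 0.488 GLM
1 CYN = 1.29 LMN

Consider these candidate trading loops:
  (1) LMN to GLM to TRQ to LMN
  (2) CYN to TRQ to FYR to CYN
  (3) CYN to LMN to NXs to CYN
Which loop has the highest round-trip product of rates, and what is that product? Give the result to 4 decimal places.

(1) 0.488 × 0.689 × 2.6 = 0.87420
(2) 0.501 × 1.99 × 1.08 = 1.07675
(3) 1.29 × 1.23 × 0.567 = 0.89966
Highest is cycle (2) at 1.0767 (>1, arbitrage).

1.0767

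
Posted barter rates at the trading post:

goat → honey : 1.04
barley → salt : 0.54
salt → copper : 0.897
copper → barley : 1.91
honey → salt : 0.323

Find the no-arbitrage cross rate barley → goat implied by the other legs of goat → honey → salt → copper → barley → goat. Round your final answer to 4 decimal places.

Known legs of the cycle: 1.04 × 0.323 × 0.897 × 1.91 = 0.5755216584
For no arbitrage the full-cycle product must be 1, so the missing rate is 1 / 0.5755216584 ≈ 1.737554.

1.7376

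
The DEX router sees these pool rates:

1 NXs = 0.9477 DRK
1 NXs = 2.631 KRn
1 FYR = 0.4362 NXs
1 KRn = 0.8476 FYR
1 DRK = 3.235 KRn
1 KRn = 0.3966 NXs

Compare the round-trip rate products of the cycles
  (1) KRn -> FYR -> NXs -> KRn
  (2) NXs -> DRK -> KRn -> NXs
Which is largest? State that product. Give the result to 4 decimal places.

1.2159

(1) 0.8476 × 0.4362 × 2.631 = 0.97274
(2) 0.9477 × 3.235 × 0.3966 = 1.21590
Highest is cycle (2) at 1.2159 (>1, arbitrage).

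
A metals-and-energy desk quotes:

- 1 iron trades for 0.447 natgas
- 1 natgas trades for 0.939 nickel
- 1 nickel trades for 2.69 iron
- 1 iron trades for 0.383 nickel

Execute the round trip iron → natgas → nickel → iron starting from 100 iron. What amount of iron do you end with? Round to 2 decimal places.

112.91

100 iron × 0.447 = 44.7 natgas
44.7 natgas × 0.939 = 41.9733 nickel
41.9733 nickel × 2.69 = 112.908177 iron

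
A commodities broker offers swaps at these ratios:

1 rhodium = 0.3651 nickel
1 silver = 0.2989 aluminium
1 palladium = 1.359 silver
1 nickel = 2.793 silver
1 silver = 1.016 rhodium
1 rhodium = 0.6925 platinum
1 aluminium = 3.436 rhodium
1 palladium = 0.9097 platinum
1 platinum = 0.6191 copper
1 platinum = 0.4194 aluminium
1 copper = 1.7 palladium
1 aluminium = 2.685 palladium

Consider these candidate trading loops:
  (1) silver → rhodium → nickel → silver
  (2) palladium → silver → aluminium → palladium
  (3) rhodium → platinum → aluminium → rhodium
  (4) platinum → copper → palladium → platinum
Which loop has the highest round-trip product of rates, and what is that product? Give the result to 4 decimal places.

1.0907

(1) 1.016 × 0.3651 × 2.793 = 1.03604
(2) 1.359 × 0.2989 × 2.685 = 1.09066
(3) 0.6925 × 0.4194 × 3.436 = 0.99793
(4) 0.6191 × 1.7 × 0.9097 = 0.95743
Highest is cycle (2) at 1.0907 (>1, arbitrage).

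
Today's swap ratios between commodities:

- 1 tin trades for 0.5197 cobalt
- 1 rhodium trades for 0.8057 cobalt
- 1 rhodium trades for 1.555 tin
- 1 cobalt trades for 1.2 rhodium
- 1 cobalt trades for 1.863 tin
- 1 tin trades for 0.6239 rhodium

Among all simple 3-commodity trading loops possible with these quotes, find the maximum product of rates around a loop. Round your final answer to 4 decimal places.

0.9698

rhodium→tin→cobalt→rhodium: 1.555 × 0.5197 × 1.2 = 0.96976
rhodium→cobalt→tin→rhodium: 0.8057 × 1.863 × 0.6239 = 0.93649
Maximum is rhodium→tin→cobalt→rhodium at 0.9698; no arbitrage — every cycle loses value.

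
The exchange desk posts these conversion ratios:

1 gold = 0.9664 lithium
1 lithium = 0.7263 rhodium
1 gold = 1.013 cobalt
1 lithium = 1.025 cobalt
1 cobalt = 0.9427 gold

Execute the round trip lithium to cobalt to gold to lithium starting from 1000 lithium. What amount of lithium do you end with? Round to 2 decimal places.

933.80

1000 lithium × 1.025 = 1025 cobalt
1025 cobalt × 0.9427 = 966.2675 gold
966.2675 gold × 0.9664 = 933.800912 lithium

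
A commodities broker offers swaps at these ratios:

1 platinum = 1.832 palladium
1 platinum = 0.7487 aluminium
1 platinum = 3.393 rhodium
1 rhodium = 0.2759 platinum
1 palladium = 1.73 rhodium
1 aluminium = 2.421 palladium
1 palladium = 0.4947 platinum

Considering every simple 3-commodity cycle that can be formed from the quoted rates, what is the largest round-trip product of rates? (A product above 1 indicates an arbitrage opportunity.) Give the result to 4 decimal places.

palladium→platinum→aluminium→palladium: 0.4947 × 0.7487 × 2.421 = 0.89669
palladium→rhodium→platinum→palladium: 1.73 × 0.2759 × 1.832 = 0.87443
Maximum is palladium→platinum→aluminium→palladium at 0.8967; no arbitrage — every cycle loses value.

0.8967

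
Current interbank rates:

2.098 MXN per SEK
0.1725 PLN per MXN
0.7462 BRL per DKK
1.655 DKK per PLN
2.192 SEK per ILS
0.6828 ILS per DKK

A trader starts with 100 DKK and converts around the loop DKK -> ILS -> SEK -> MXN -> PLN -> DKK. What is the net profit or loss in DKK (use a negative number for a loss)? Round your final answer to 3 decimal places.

-10.355

100 DKK × 0.6828 = 68.28 ILS
68.28 ILS × 2.192 = 149.66976 SEK
149.66976 SEK × 2.098 = 314.00715648 MXN
314.00715648 MXN × 0.1725 = 54.1662344928 PLN
54.1662344928 PLN × 1.655 = 89.645118085584 DKK
Net change: 89.645118085584 − 100 = -10.354881914416 DKK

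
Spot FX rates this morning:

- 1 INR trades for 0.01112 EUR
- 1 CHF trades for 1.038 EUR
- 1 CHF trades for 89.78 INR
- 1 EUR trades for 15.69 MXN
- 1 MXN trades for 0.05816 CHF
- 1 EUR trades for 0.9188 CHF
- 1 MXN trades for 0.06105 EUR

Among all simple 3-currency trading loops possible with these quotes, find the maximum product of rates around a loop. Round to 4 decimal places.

0.9472

CHF→EUR→MXN→CHF: 1.038 × 15.69 × 0.05816 = 0.94721
CHF→INR→EUR→CHF: 89.78 × 0.01112 × 0.9188 = 0.91729
Maximum is CHF→EUR→MXN→CHF at 0.9472; no arbitrage — every cycle loses value.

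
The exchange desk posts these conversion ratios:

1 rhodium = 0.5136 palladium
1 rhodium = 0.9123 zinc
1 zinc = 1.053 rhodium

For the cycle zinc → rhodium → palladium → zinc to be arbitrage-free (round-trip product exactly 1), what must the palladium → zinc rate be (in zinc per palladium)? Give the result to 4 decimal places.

1.8490

Known legs of the cycle: 1.053 × 0.5136 = 0.5408208
For no arbitrage the full-cycle product must be 1, so the missing rate is 1 / 0.5408208 ≈ 1.849041.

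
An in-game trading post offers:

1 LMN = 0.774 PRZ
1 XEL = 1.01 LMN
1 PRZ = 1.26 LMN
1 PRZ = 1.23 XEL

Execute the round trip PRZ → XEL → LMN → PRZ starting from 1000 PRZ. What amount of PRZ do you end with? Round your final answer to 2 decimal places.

1000 PRZ × 1.23 = 1230 XEL
1230 XEL × 1.01 = 1242.3 LMN
1242.3 LMN × 0.774 = 961.5402 PRZ

961.54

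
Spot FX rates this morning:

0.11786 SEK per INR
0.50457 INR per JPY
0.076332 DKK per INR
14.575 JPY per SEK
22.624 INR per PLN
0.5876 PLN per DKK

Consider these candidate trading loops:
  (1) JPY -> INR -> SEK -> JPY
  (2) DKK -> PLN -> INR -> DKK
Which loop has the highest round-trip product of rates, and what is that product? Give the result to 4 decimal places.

(1) 0.50457 × 0.11786 × 14.575 = 0.86676
(2) 0.5876 × 22.624 × 0.076332 = 1.01475
Highest is cycle (2) at 1.0147 (>1, arbitrage).

1.0147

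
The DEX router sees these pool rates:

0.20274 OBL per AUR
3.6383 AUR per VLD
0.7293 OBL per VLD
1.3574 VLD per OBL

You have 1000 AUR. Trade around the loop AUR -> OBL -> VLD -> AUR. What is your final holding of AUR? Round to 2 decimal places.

1000 AUR × 0.20274 = 202.74 OBL
202.74 OBL × 1.3574 = 275.199276 VLD
275.199276 VLD × 3.6383 = 1001.2575258708 AUR

1001.26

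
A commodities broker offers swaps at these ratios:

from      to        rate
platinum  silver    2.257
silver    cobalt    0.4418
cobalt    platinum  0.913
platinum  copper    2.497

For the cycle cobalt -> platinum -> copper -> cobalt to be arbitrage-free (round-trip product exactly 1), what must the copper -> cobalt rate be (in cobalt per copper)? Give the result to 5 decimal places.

Known legs of the cycle: 0.913 × 2.497 = 2.279761
For no arbitrage the full-cycle product must be 1, so the missing rate is 1 / 2.279761 ≈ 0.4386425.

0.43864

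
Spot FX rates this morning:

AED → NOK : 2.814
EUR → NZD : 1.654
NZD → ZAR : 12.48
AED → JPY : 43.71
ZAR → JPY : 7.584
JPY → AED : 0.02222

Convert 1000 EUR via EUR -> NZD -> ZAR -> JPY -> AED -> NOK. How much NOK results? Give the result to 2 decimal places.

9788.51

1000 EUR × 1.654 = 1654 NZD
1654 NZD × 12.48 = 20641.92 ZAR
20641.92 ZAR × 7.584 = 156548.32128 JPY
156548.32128 JPY × 0.02222 = 3478.5036988416 AED
3478.5036988416 AED × 2.814 = 9788.5094085402624 NOK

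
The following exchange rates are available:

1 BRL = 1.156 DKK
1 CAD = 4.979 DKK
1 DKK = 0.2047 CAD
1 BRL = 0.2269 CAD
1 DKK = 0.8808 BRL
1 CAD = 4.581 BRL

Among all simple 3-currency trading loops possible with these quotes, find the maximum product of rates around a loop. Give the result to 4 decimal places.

CAD→BRL→DKK→CAD: 4.581 × 1.156 × 0.2047 = 1.08402
CAD→DKK→BRL→CAD: 4.979 × 0.8808 × 0.2269 = 0.99507
Maximum is CAD→BRL→DKK→CAD at 1.0840; arbitrage exists.

1.0840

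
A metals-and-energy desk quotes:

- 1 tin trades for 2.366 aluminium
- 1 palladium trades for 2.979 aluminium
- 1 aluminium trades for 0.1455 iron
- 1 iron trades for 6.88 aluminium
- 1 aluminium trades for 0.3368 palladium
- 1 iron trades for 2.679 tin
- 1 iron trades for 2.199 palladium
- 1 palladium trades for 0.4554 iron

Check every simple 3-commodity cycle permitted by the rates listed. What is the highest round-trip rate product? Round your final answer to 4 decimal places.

palladium→iron→aluminium→palladium: 0.4554 × 6.88 × 0.3368 = 1.05525
palladium→aluminium→iron→palladium: 2.979 × 0.1455 × 2.199 = 0.95314
aluminium→iron→tin→aluminium: 0.1455 × 2.679 × 2.366 = 0.92225
Maximum is palladium→iron→aluminium→palladium at 1.0552; arbitrage exists.

1.0552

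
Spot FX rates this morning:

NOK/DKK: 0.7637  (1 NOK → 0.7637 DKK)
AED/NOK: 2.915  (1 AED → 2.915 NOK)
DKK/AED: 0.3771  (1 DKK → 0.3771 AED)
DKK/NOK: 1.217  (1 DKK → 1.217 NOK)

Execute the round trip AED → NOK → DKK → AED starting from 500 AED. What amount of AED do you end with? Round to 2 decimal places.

419.75

500 AED × 2.915 = 1457.5 NOK
1457.5 NOK × 0.7637 = 1113.09275 DKK
1113.09275 DKK × 0.3771 = 419.747276025 AED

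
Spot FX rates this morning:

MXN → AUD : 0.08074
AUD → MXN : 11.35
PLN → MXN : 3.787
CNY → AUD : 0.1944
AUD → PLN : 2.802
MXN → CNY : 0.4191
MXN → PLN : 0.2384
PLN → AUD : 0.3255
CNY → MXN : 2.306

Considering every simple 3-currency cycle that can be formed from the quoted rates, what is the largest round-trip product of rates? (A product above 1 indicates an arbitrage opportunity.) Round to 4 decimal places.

0.9247

MXN→CNY→AUD→MXN: 0.4191 × 0.1944 × 11.35 = 0.92472
MXN→PLN→AUD→MXN: 0.2384 × 0.3255 × 11.35 = 0.88075
MXN→AUD→PLN→MXN: 0.08074 × 2.802 × 3.787 = 0.85675
Maximum is MXN→CNY→AUD→MXN at 0.9247; no arbitrage — every cycle loses value.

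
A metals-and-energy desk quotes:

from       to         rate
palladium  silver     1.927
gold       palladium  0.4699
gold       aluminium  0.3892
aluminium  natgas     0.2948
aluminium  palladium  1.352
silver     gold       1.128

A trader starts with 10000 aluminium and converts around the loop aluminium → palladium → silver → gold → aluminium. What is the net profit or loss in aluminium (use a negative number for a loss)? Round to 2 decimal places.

1437.74

10000 aluminium × 1.352 = 13520 palladium
13520 palladium × 1.927 = 26053.04 silver
26053.04 silver × 1.128 = 29387.82912 gold
29387.82912 gold × 0.3892 = 11437.743093504 aluminium
Net change: 11437.743093504 − 10000 = 1437.743093504 aluminium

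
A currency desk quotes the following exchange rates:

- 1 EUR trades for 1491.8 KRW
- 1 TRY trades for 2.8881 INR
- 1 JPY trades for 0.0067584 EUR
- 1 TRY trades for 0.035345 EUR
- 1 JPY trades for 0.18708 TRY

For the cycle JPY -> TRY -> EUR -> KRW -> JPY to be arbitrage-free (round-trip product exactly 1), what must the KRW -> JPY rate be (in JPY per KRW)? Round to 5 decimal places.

0.10138

Known legs of the cycle: 0.18708 × 0.035345 × 1491.8 = 9.86429269068
For no arbitrage the full-cycle product must be 1, so the missing rate is 1 / 9.86429269068 ≈ 0.1013757.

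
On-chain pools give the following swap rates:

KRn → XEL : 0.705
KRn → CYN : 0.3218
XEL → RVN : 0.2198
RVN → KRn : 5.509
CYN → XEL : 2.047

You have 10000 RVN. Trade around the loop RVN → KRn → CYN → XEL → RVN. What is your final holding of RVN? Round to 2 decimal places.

7976.35

10000 RVN × 5.509 = 55090 KRn
55090 KRn × 0.3218 = 17727.962 CYN
17727.962 CYN × 2.047 = 36289.138214 XEL
36289.138214 XEL × 0.2198 = 7976.3525794372 RVN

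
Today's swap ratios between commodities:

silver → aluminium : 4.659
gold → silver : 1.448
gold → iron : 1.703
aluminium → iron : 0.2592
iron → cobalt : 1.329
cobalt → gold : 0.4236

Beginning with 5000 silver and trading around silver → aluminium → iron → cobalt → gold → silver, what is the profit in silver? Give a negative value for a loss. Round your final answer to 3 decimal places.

-77.937

5000 silver × 4.659 = 23295 aluminium
23295 aluminium × 0.2592 = 6038.064 iron
6038.064 iron × 1.329 = 8024.587056 cobalt
8024.587056 cobalt × 0.4236 = 3399.2150769216 gold
3399.2150769216 gold × 1.448 = 4922.0634313824768 silver
Net change: 4922.0634313824768 − 5000 = -77.9365686175232 silver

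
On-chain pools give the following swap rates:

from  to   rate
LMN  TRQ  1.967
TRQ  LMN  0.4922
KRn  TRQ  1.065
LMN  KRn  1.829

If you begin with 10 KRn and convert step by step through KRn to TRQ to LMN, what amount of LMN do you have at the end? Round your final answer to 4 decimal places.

5.2419

10 KRn × 1.065 = 10.65 TRQ
10.65 TRQ × 0.4922 = 5.24193 LMN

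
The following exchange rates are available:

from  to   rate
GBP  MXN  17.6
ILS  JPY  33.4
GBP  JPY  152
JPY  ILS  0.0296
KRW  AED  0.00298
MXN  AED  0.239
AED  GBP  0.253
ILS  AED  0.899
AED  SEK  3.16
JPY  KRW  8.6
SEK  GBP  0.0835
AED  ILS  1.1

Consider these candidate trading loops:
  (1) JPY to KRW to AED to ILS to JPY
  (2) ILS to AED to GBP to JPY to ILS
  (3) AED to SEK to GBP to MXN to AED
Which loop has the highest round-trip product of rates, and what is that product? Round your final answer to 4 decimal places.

1.1099

(1) 8.6 × 0.00298 × 1.1 × 33.4 = 0.94157
(2) 0.899 × 0.253 × 152 × 0.0296 = 1.02333
(3) 3.16 × 0.0835 × 17.6 × 0.239 = 1.10990
Highest is cycle (3) at 1.1099 (>1, arbitrage).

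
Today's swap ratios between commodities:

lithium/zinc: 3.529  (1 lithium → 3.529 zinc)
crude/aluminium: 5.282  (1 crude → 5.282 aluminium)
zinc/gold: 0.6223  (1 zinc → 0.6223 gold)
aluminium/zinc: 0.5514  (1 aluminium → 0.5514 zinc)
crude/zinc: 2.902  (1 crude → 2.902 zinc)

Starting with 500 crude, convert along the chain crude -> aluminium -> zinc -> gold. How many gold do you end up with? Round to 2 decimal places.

906.22

500 crude × 5.282 = 2641 aluminium
2641 aluminium × 0.5514 = 1456.2474 zinc
1456.2474 zinc × 0.6223 = 906.22275702 gold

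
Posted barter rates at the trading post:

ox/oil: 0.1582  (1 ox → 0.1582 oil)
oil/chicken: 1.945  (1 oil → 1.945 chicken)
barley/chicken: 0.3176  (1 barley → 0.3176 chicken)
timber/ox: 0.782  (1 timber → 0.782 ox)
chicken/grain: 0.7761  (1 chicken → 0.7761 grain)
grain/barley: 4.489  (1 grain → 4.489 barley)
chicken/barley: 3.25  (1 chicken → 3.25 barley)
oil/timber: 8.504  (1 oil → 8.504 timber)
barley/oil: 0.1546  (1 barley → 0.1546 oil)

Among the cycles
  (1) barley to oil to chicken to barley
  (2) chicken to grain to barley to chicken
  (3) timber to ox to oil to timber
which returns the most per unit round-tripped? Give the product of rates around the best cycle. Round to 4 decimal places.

1.1065

(1) 0.1546 × 1.945 × 3.25 = 0.97727
(2) 0.7761 × 4.489 × 0.3176 = 1.10649
(3) 0.782 × 0.1582 × 8.504 = 1.05205
Highest is cycle (2) at 1.1065 (>1, arbitrage).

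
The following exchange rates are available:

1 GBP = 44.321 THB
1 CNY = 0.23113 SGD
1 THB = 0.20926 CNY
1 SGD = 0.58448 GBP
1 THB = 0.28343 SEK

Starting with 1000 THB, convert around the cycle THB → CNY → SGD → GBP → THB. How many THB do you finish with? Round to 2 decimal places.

1252.92

1000 THB × 0.20926 = 209.26 CNY
209.26 CNY × 0.23113 = 48.3662638 SGD
48.3662638 SGD × 0.58448 = 28.269113865824 GBP
28.269113865824 GBP × 44.321 = 1252.915395647185504 THB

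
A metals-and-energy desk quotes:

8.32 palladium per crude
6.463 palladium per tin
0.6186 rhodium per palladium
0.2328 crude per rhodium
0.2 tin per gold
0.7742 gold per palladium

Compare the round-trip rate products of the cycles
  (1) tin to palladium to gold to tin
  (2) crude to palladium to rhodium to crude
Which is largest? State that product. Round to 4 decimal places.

(1) 6.463 × 0.7742 × 0.2 = 1.00073
(2) 8.32 × 0.6186 × 0.2328 = 1.19816
Highest is cycle (2) at 1.1982 (>1, arbitrage).

1.1982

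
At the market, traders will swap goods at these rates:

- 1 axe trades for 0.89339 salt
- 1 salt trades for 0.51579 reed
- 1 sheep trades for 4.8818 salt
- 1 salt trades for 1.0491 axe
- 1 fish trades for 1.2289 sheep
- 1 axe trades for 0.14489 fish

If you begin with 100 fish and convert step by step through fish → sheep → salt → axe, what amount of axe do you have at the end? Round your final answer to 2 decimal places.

100 fish × 1.2289 = 122.89 sheep
122.89 sheep × 4.8818 = 599.924402 salt
599.924402 salt × 1.0491 = 629.3806901382 axe

629.38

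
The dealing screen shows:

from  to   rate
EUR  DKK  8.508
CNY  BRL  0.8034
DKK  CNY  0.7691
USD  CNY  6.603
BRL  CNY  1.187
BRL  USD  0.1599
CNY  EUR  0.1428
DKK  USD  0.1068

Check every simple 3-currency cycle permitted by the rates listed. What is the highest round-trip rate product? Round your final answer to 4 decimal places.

0.9344

DKK→CNY→EUR→DKK: 0.7691 × 0.1428 × 8.508 = 0.93441
USD→CNY→BRL→USD: 6.603 × 0.8034 × 0.1599 = 0.84825
Maximum is DKK→CNY→EUR→DKK at 0.9344; no arbitrage — every cycle loses value.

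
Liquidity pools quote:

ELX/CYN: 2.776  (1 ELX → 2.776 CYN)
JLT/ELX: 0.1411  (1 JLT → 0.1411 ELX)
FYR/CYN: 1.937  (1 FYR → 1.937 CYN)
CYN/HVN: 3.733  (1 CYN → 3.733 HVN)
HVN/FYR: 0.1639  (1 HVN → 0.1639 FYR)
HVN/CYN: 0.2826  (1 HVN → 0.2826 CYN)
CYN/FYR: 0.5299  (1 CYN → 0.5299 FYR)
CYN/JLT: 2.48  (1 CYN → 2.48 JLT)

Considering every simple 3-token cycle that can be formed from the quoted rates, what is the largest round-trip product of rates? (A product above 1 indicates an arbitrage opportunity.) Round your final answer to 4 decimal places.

1.1851

FYR→CYN→HVN→FYR: 1.937 × 3.733 × 0.1639 = 1.18513
ELX→CYN→JLT→ELX: 2.776 × 2.48 × 0.1411 = 0.97140
Maximum is FYR→CYN→HVN→FYR at 1.1851; arbitrage exists.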